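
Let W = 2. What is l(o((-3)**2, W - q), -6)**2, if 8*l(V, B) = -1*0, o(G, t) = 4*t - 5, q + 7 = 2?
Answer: 0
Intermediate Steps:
q = -5 (q = -7 + 2 = -5)
o(G, t) = -5 + 4*t
l(V, B) = 0 (l(V, B) = (-1*0)/8 = (1/8)*0 = 0)
l(o((-3)**2, W - q), -6)**2 = 0**2 = 0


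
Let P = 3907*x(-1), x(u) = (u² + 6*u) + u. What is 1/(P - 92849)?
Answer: -1/116291 ≈ -8.5991e-6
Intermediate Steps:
x(u) = u² + 7*u
P = -23442 (P = 3907*(-(7 - 1)) = 3907*(-1*6) = 3907*(-6) = -23442)
1/(P - 92849) = 1/(-23442 - 92849) = 1/(-116291) = -1/116291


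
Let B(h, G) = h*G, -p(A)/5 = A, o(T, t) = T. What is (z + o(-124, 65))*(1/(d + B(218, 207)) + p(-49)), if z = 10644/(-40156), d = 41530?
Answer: -26485260755337/869939584 ≈ -30445.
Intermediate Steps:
p(A) = -5*A
B(h, G) = G*h
z = -2661/10039 (z = 10644*(-1/40156) = -2661/10039 ≈ -0.26507)
(z + o(-124, 65))*(1/(d + B(218, 207)) + p(-49)) = (-2661/10039 - 124)*(1/(41530 + 207*218) - 5*(-49)) = -1247497*(1/(41530 + 45126) + 245)/10039 = -1247497*(1/86656 + 245)/10039 = -1247497/10039*21230721/86656 = -26485260755337/869939584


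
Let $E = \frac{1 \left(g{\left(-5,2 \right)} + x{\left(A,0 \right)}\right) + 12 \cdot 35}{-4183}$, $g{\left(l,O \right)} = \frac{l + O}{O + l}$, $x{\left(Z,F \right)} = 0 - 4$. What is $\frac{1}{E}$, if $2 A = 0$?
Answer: $- \frac{4183}{417} \approx -10.031$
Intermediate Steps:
$A = 0$ ($A = \frac{1}{2} \cdot 0 = 0$)
$x{\left(Z,F \right)} = -4$
$g{\left(l,O \right)} = 1$ ($g{\left(l,O \right)} = \frac{O + l}{O + l} = 1$)
$E = - \frac{417}{4183}$ ($E = \frac{1 \left(1 - 4\right) + 12 \cdot 35}{-4183} = \left(1 \left(-3\right) + 420\right) \left(- \frac{1}{4183}\right) = \left(-3 + 420\right) \left(- \frac{1}{4183}\right) = 417 \left(- \frac{1}{4183}\right) = - \frac{417}{4183} \approx -0.099689$)
$\frac{1}{E} = \frac{1}{- \frac{417}{4183}} = - \frac{4183}{417}$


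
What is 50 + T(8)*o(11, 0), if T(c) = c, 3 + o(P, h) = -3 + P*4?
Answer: 354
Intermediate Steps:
o(P, h) = -6 + 4*P (o(P, h) = -3 + (-3 + P*4) = -3 + (-3 + 4*P) = -6 + 4*P)
50 + T(8)*o(11, 0) = 50 + 8*(-6 + 4*11) = 50 + 8*(-6 + 44) = 50 + 8*38 = 50 + 304 = 354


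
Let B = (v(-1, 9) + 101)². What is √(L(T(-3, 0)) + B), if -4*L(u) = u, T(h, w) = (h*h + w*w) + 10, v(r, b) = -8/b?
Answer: √3245665/18 ≈ 100.09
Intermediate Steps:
T(h, w) = 10 + h² + w² (T(h, w) = (h² + w²) + 10 = 10 + h² + w²)
L(u) = -u/4
B = 811801/81 (B = (-8/9 + 101)² = (901/9)² = 811801/81 ≈ 10022.)
√(L(T(-3, 0)) + B) = √(-(10 + (-3)² + 0²)/4 + 811801/81) = √(-(10 + 9 + 0)/4 + 811801/81) = √(-¼*19 + 811801/81) = √(-19/4 + 811801/81) = √(3245665/324) = √3245665/18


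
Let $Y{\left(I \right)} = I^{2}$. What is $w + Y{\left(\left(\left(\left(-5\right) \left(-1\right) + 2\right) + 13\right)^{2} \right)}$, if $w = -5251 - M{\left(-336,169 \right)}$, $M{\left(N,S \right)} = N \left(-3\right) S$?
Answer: $-15603$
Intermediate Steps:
$M{\left(N,S \right)} = - 3 N S$
$w = -175603$ ($w = -5251 - \left(-3\right) \left(-336\right) 169 = -5251 - 170352 = -175603$)
$w + Y{\left(\left(\left(\left(-5\right) \left(-1\right) + 2\right) + 13\right)^{2} \right)} = -175603 + \left(\left(\left(\left(-5\right) \left(-1\right) + 2\right) + 13\right)^{2}\right)^{2} = -175603 + \left(\left(\left(5 + 2\right) + 13\right)^{2}\right)^{2} = -175603 + \left(\left(7 + 13\right)^{2}\right)^{2} = -175603 + \left(20^{2}\right)^{2} = -175603 + 400^{2} = -175603 + 160000 = -15603$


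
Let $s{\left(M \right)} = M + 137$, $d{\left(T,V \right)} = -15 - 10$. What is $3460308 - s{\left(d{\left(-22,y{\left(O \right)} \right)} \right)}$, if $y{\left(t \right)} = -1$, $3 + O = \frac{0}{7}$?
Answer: $3460196$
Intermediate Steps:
$O = -3$ ($O = -3 + \frac{0}{7} = -3 + 0 \cdot \frac{1}{7} = -3 + 0 = -3$)
$d{\left(T,V \right)} = -25$
$s{\left(M \right)} = 137 + M$
$3460308 - s{\left(d{\left(-22,y{\left(O \right)} \right)} \right)} = 3460308 - \left(137 - 25\right) = 3460308 - 112 = 3460196$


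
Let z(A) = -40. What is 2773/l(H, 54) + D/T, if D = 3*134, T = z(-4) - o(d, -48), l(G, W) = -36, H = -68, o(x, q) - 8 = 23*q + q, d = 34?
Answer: -126955/1656 ≈ -76.664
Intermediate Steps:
o(x, q) = 8 + 24*q (o(x, q) = 8 + (23*q + q) = 8 + 24*q)
T = 1104 (T = -40 - (8 + 24*(-48)) = -40 - (8 - 1152) = -40 - 1*(-1144) = -40 + 1144 = 1104)
D = 402
2773/l(H, 54) + D/T = 2773/(-36) + 402/1104 = 2773*(-1/36) + 402*(1/1104) = -2773/36 + 67/184 = -126955/1656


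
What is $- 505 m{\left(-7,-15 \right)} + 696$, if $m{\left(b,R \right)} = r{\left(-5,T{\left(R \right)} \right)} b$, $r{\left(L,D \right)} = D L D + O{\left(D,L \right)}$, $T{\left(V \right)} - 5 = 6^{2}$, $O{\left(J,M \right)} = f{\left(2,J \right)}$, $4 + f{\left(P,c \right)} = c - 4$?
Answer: $-29594324$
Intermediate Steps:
$f{\left(P,c \right)} = -8 + c$ ($f{\left(P,c \right)} = -4 + \left(c - 4\right) = -4 + \left(-4 + c\right) = -8 + c$)
$O{\left(J,M \right)} = -8 + J$
$T{\left(V \right)} = 41$ ($T{\left(V \right)} = 5 + 6^{2} = 5 + 36 = 41$)
$r{\left(L,D \right)} = -8 + D + L D^{2}$ ($r{\left(L,D \right)} = D L D + \left(-8 + D\right) = L D^{2} + \left(-8 + D\right) = -8 + D + L D^{2}$)
$m{\left(b,R \right)} = - 8372 b$ ($m{\left(b,R \right)} = \left(-8 + 41 - 5 \cdot 41^{2}\right) b = \left(-8 + 41 - 8405\right) b = - 8372 b$)
$- 505 m{\left(-7,-15 \right)} + 696 = - 505 \left(\left(-8372\right) \left(-7\right)\right) + 696 = \left(-505\right) 58604 + 696 = -29595020 + 696 = -29594324$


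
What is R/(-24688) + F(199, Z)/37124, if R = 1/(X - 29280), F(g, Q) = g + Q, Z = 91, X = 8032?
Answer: 38031379521/4868539961344 ≈ 0.0078117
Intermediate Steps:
F(g, Q) = Q + g
R = -1/21248 (R = 1/(8032 - 29280) = 1/(-21248) = -1/21248 ≈ -4.7063e-5)
R/(-24688) + F(199, Z)/37124 = -1/21248/(-24688) + (91 + 199)/37124 = -1/21248*(-1/24688) + 290*(1/37124) = 1/524570624 + 145/18562 = 38031379521/4868539961344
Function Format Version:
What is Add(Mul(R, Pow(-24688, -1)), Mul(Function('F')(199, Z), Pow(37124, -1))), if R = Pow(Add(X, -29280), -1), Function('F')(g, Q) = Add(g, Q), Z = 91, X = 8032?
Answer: Rational(38031379521, 4868539961344) ≈ 0.0078117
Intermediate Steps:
Function('F')(g, Q) = Add(Q, g)
R = Rational(-1, 21248) (R = Pow(Add(8032, -29280), -1) = Pow(-21248, -1) = Rational(-1, 21248) ≈ -4.7063e-5)
Add(Mul(R, Pow(-24688, -1)), Mul(Function('F')(199, Z), Pow(37124, -1))) = Add(Mul(Rational(-1, 21248), Pow(-24688, -1)), Mul(Add(91, 199), Pow(37124, -1))) = Add(Mul(Rational(-1, 21248), Rational(-1, 24688)), Mul(290, Rational(1, 37124))) = Add(Rational(1, 524570624), Rational(145, 18562)) = Rational(38031379521, 4868539961344)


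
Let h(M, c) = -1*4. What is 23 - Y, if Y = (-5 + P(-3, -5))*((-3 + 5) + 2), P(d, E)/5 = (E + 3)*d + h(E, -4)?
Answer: 3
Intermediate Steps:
h(M, c) = -4
P(d, E) = -20 + 5*d*(3 + E) (P(d, E) = 5*((E + 3)*d - 4) = 5*((3 + E)*d - 4) = 5*(d*(3 + E) - 4) = 5*(-4 + d*(3 + E)) = -20 + 5*d*(3 + E))
Y = 20 (Y = (-5 + (-20 + 15*(-3) + 5*(-5)*(-3)))*((-3 + 5) + 2) = (-5 + (-20 - 45 + 75))*(2 + 2) = (-5 + 10)*4 = 5*4 = 20)
23 - Y = 23 - 1*20 = 23 - 20 = 3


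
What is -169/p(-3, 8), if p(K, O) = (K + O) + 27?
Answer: -169/32 ≈ -5.2813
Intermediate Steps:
p(K, O) = 27 + K + O
-169/p(-3, 8) = -169/(27 - 3 + 8) = -169/32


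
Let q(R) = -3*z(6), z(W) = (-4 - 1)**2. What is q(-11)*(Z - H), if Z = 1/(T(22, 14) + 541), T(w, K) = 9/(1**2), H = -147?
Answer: -242553/22 ≈ -11025.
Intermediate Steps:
T(w, K) = 9 (T(w, K) = 9/1 = 9*1 = 9)
z(W) = 25 (z(W) = (-5)**2 = 25)
q(R) = -75 (q(R) = -3*25 = -75)
Z = 1/550 (Z = 1/(9 + 541) = 1/550 ≈ 0.0018182)
q(-11)*(Z - H) = -75*(1/550 - 1*(-147)) = -75*(1/550 + 147) = -75*80851/550 = -242553/22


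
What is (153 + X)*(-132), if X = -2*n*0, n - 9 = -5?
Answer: -20196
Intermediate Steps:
n = 4 (n = 9 - 5 = 4)
X = 0 (X = -2*4*0 = -8*0 = 0)
(153 + X)*(-132) = (153 + 0)*(-132) = 153*(-132) = -20196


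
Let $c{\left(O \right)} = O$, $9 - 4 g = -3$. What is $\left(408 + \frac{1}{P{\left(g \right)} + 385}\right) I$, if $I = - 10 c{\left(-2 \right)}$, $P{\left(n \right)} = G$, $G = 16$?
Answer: $\frac{3272180}{401} \approx 8160.0$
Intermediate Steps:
$g = 3$ ($g = \frac{9}{4} - - \frac{3}{4} = \frac{9}{4} + \frac{3}{4} = 3$)
$P{\left(n \right)} = 16$
$I = 20$ ($I = \left(-10\right) \left(-2\right) = 20$)
$\left(408 + \frac{1}{P{\left(g \right)} + 385}\right) I = \left(408 + \frac{1}{16 + 385}\right) 20 = \left(408 + \frac{1}{401}\right) 20 = \frac{163609}{401} \cdot 20 = \frac{3272180}{401}$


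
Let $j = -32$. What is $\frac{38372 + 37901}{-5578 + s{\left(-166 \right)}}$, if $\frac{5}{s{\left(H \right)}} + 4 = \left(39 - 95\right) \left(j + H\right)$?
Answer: $- \frac{845409932}{61826547} \approx -13.674$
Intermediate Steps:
$s{\left(H \right)} = \frac{5}{1788 - 56 H}$ ($s{\left(H \right)} = \frac{5}{-4 + \left(39 - 95\right) \left(-32 + H\right)} = \frac{5}{-4 - 56 \left(-32 + H\right)} = \frac{5}{-4 - \left(-1792 + 56 H\right)} = \frac{5}{1788 - 56 H}$)
$\frac{38372 + 37901}{-5578 + s{\left(-166 \right)}} = \frac{38372 + 37901}{-5578 - \frac{5}{-1788 + 56 \left(-166\right)}} = \frac{76273}{-5578 - \frac{5}{-1788 - 9296}} = \frac{76273}{-5578 - \frac{5}{-11084}} = \frac{76273}{-5578 - - \frac{5}{11084}} = \frac{76273}{-5578 + \frac{5}{11084}} = \frac{76273}{- \frac{61826547}{11084}} = 76273 \left(- \frac{11084}{61826547}\right) = - \frac{845409932}{61826547}$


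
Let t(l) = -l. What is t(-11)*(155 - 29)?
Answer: 1386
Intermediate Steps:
t(-11)*(155 - 29) = (-1*(-11))*(155 - 29) = 11*126 = 1386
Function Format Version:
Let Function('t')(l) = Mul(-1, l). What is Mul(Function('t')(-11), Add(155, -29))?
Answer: 1386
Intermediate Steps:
Mul(Function('t')(-11), Add(155, -29)) = Mul(Mul(-1, -11), Add(155, -29)) = Mul(11, 126) = 1386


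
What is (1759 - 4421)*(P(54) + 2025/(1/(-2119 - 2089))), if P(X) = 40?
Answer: 22683327920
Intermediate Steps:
(1759 - 4421)*(P(54) + 2025/(1/(-2119 - 2089))) = (1759 - 4421)*(40 + 2025/(1/(-2119 - 2089))) = -2662*(40 + 2025/(1/(-4208))) = -2662*(40 + 2025/(-1/4208)) = -2662*(40 + 2025*(-4208)) = -2662*(40 - 8521200) = -2662*(-8521160) = 22683327920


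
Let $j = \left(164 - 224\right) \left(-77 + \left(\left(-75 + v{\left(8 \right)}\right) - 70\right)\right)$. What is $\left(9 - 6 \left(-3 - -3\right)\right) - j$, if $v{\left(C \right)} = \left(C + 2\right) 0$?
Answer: $-13311$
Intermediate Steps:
$v{\left(C \right)} = 0$ ($v{\left(C \right)} = \left(2 + C\right) 0 = 0$)
$j = 13320$ ($j = \left(164 - 224\right) \left(-77 + \left(\left(-75 + 0\right) - 70\right)\right) = - 60 \left(-77 - 145\right) = \left(-60\right) \left(-222\right) = 13320$)
$\left(9 - 6 \left(-3 - -3\right)\right) - j = \left(9 - 6 \left(-3 - -3\right)\right) - 13320 = \left(9 - 6 \left(-3 + 3\right)\right) - 13320 = \left(9 - 0\right) - 13320 = \left(9 + 0\right) - 13320 = 9 - 13320 = -13311$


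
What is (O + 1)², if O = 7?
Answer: 64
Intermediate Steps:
(O + 1)² = (7 + 1)² = 8² = 64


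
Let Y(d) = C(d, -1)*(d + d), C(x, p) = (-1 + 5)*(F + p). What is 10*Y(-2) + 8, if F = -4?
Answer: 808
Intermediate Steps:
C(x, p) = -16 + 4*p (C(x, p) = (-1 + 5)*(-4 + p) = 4*(-4 + p) = -16 + 4*p)
Y(d) = -40*d (Y(d) = (-16 + 4*(-1))*(d + d) = (-16 - 4)*(2*d) = -40*d)
10*Y(-2) + 8 = 10*(-40*(-2)) + 8 = 10*80 + 8 = 800 + 8 = 808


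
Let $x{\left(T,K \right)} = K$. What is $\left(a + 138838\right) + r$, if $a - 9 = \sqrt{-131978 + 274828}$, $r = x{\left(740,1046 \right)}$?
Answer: $139893 + 5 \sqrt{5714} \approx 1.4027 \cdot 10^{5}$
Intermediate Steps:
$r = 1046$
$a = 9 + 5 \sqrt{5714}$ ($a = 9 + \sqrt{-131978 + 274828} = 9 + \sqrt{142850} = 9 + 5 \sqrt{5714} \approx 386.96$)
$\left(a + 138838\right) + r = \left(\left(9 + 5 \sqrt{5714}\right) + 138838\right) + 1046 = \left(138847 + 5 \sqrt{5714}\right) + 1046 = 139893 + 5 \sqrt{5714}$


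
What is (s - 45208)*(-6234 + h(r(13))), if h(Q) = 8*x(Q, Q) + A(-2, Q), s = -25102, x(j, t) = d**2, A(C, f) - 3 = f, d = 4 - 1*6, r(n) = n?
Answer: 434937660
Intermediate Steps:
d = -2 (d = 4 - 6 = -2)
A(C, f) = 3 + f
x(j, t) = 4 (x(j, t) = (-2)**2 = 4)
h(Q) = 35 + Q (h(Q) = 8*4 + (3 + Q) = 32 + (3 + Q) = 35 + Q)
(s - 45208)*(-6234 + h(r(13))) = (-25102 - 45208)*(-6234 + (35 + 13)) = -70310*(-6234 + 48) = -70310*(-6186) = 434937660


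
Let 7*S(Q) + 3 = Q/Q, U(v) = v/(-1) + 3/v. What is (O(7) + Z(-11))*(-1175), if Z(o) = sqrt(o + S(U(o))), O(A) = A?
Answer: -8225 - 1175*I*sqrt(553)/7 ≈ -8225.0 - 3947.3*I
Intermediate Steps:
U(v) = -v + 3/v (U(v) = v*(-1) + 3/v = -v + 3/v)
S(Q) = -2/7 (S(Q) = -3/7 + (Q/Q)/7 = -3/7 + (1/7)*1 = -3/7 + 1/7 = -2/7)
Z(o) = sqrt(-2/7 + o) (Z(o) = sqrt(o - 2/7) = sqrt(-2/7 + o))
(O(7) + Z(-11))*(-1175) = (7 + sqrt(-14 + 49*(-11))/7)*(-1175) = (7 + sqrt(-14 - 539)/7)*(-1175) = (7 + sqrt(-553)/7)*(-1175) = (7 + (I*sqrt(553))/7)*(-1175) = (7 + I*sqrt(553)/7)*(-1175) = -8225 - 1175*I*sqrt(553)/7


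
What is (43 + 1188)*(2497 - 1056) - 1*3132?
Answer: 1770739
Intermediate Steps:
(43 + 1188)*(2497 - 1056) - 1*3132 = 1231*1441 - 3132 = 1773871 - 3132 = 1770739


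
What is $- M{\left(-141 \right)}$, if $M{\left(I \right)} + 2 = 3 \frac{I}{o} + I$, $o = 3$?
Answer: $284$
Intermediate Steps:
$M{\left(I \right)} = -2 + 2 I$ ($M{\left(I \right)} = -2 + \left(3 \frac{I}{3} + I\right) = -2 + \left(I + I\right) = -2 + 2 I$)
$- M{\left(-141 \right)} = - (-2 + 2 \left(-141\right)) = - (-2 - 282) = \left(-1\right) \left(-284\right) = 284$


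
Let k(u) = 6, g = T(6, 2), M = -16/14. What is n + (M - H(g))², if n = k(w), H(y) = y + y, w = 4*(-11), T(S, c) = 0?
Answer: 358/49 ≈ 7.3061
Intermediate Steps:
w = -44
M = -8/7 (M = -16*1/14 = -8/7 ≈ -1.1429)
g = 0
H(y) = 2*y
n = 6
n + (M - H(g))² = 6 + (-8/7 - 2*0)² = 6 + (-8/7 - 1*0)² = 6 + (-8/7 + 0)² = 6 + (-8/7)² = 6 + 64/49 = 358/49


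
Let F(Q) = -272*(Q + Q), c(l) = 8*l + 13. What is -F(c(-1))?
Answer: 2720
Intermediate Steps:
c(l) = 13 + 8*l
F(Q) = -544*Q
-F(c(-1)) = -(-544)*(13 + 8*(-1)) = -(-544)*(13 - 8) = -(-544)*5 = -1*(-2720) = 2720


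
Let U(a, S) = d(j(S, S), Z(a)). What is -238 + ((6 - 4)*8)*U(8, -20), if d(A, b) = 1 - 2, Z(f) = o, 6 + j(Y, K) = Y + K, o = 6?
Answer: -254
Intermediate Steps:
j(Y, K) = -6 + K + Y (j(Y, K) = -6 + (Y + K) = -6 + (K + Y) = -6 + K + Y)
Z(f) = 6
d(A, b) = -1
U(a, S) = -1
-238 + ((6 - 4)*8)*U(8, -20) = -238 + ((6 - 4)*8)*(-1) = -238 + (2*8)*(-1) = -238 + 16*(-1) = -238 - 16 = -254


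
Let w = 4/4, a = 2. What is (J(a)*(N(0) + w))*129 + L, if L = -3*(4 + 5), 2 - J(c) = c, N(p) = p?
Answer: -27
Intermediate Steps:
J(c) = 2 - c
w = 1 (w = 4*(1/4) = 1)
L = -27 (L = -3*9 = -27)
(J(a)*(N(0) + w))*129 + L = ((2 - 1*2)*(0 + 1))*129 - 27 = ((2 - 2)*1)*129 - 27 = (0*1)*129 - 27 = 0*129 - 27 = 0 - 27 = -27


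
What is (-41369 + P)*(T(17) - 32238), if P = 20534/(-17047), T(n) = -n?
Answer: 22747447722635/17047 ≈ 1.3344e+9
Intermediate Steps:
P = -20534/17047 (P = 20534*(-1/17047) = -20534/17047 ≈ -1.2046)
(-41369 + P)*(T(17) - 32238) = (-41369 - 20534/17047)*(-1*17 - 32238) = -705237877*(-17 - 32238)/17047 = -705237877/17047*(-32255) = 22747447722635/17047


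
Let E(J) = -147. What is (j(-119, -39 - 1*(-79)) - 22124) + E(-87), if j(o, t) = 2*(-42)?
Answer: -22355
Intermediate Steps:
j(o, t) = -84
(j(-119, -39 - 1*(-79)) - 22124) + E(-87) = (-84 - 22124) - 147 = -22208 - 147 = -22355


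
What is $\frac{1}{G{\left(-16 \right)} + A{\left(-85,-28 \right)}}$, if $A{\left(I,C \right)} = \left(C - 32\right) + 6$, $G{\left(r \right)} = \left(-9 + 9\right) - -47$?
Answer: $- \frac{1}{7} \approx -0.14286$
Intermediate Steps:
$G{\left(r \right)} = 47$ ($G{\left(r \right)} = 0 + 47 = 47$)
$A{\left(I,C \right)} = -26 + C$ ($A{\left(I,C \right)} = \left(-32 + C\right) + 6 = -26 + C$)
$\frac{1}{G{\left(-16 \right)} + A{\left(-85,-28 \right)}} = \frac{1}{47 - 54} = \frac{1}{-7} = - \frac{1}{7}$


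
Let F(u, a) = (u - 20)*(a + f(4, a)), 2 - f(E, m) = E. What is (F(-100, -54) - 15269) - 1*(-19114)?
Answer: 10565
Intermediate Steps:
f(E, m) = 2 - E
F(u, a) = (-20 + u)*(-2 + a) (F(u, a) = (u - 20)*(a + (2 - 1*4)) = (-20 + u)*(a + (2 - 4)) = (-20 + u)*(a - 2) = (-20 + u)*(-2 + a))
(F(-100, -54) - 15269) - 1*(-19114) = ((40 - 20*(-54) - 2*(-100) - 54*(-100)) - 15269) - 1*(-19114) = ((40 + 1080 + 200 + 5400) - 15269) + 19114 = (6720 - 15269) + 19114 = -8549 + 19114 = 10565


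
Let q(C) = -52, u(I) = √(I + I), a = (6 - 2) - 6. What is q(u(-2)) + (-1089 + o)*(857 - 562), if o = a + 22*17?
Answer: -211567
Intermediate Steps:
a = -2 (a = 4 - 6 = -2)
o = 372 (o = -2 + 22*17 = -2 + 374 = 372)
u(I) = √2*√I (u(I) = √(2*I) = √2*√I)
q(u(-2)) + (-1089 + o)*(857 - 562) = -52 + (-1089 + 372)*(857 - 562) = -52 - 717*295 = -52 - 211515 = -211567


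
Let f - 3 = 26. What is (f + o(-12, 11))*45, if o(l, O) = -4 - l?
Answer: 1665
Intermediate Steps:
f = 29 (f = 3 + 26 = 29)
(f + o(-12, 11))*45 = (29 + (-4 - 1*(-12)))*45 = (29 + (-4 + 12))*45 = (29 + 8)*45 = 37*45 = 1665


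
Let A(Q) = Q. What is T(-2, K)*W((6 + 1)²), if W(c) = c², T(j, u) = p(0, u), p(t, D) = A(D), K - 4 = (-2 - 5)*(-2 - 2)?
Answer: 76832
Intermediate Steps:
K = 32 (K = 4 + (-2 - 5)*(-2 - 2) = 4 - 7*(-4) = 4 + 28 = 32)
p(t, D) = D
T(j, u) = u
T(-2, K)*W((6 + 1)²) = 32*((6 + 1)²)² = 32*(7²)² = 32*49² = 32*2401 = 76832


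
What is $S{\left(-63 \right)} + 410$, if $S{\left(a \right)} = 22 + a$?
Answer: $369$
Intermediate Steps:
$S{\left(-63 \right)} + 410 = \left(22 - 63\right) + 410 = -41 + 410 = 369$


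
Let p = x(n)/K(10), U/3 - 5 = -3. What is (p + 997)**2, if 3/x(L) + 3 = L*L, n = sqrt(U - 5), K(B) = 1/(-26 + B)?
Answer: 1042441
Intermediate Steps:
U = 6 (U = 15 + 3*(-3) = 15 - 9 = 6)
n = 1 (n = sqrt(6 - 5) = sqrt(1) = 1)
x(L) = 3/(-3 + L**2) (x(L) = 3/(-3 + L*L) = 3/(-3 + L**2))
p = 24 (p = (3/(-3 + 1**2))/(1/(-26 + 10)) = (3/(-3 + 1))/(1/(-16)) = (3/(-2))/(-1/16) = (3*(-1/2))*(-16) = -3/2*(-16) = 24)
(p + 997)**2 = (24 + 997)**2 = 1021**2 = 1042441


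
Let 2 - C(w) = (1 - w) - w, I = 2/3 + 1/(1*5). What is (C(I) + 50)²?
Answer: 625681/225 ≈ 2780.8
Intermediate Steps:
I = 13/15 (I = 2*(⅓) + 1*(⅕) = ⅔ + ⅕ = 13/15 ≈ 0.86667)
C(w) = 1 + 2*w (C(w) = 2 - ((1 - w) - w) = 2 - (1 - 2*w) = 2 + (-1 + 2*w) = 1 + 2*w)
(C(I) + 50)² = ((1 + 2*(13/15)) + 50)² = ((1 + 26/15) + 50)² = (41/15 + 50)² = (791/15)² = 625681/225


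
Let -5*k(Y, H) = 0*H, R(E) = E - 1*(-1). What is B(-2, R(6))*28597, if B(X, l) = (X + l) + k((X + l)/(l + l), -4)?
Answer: 142985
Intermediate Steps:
R(E) = 1 + E (R(E) = E + 1 = 1 + E)
k(Y, H) = 0 (k(Y, H) = -0*H = -⅕*0 = 0)
B(X, l) = X + l (B(X, l) = (X + l) + 0 = X + l)
B(-2, R(6))*28597 = (-2 + (1 + 6))*28597 = (-2 + 7)*28597 = 5*28597 = 142985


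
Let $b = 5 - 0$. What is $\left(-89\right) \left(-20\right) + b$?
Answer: $1785$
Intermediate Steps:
$b = 5$ ($b = 5 + 0 = 5$)
$\left(-89\right) \left(-20\right) + b = \left(-89\right) \left(-20\right) + 5 = 1780 + 5 = 1785$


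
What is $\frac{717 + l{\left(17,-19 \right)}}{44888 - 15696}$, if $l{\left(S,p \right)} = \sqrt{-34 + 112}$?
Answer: $\frac{717}{29192} + \frac{\sqrt{78}}{29192} \approx 0.024864$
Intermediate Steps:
$l{\left(S,p \right)} = \sqrt{78}$
$\frac{717 + l{\left(17,-19 \right)}}{44888 - 15696} = \frac{717 + \sqrt{78}}{44888 - 15696} = \frac{717 + \sqrt{78}}{29192} = \left(717 + \sqrt{78}\right) \frac{1}{29192} = \frac{717}{29192} + \frac{\sqrt{78}}{29192}$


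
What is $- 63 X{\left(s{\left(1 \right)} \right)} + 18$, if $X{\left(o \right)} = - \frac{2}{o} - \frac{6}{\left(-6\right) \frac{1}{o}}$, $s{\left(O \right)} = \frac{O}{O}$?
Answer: $81$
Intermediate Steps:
$s{\left(O \right)} = 1$
$X{\left(o \right)} = o - \frac{2}{o}$ ($X{\left(o \right)} = - \frac{2}{o} - 6 \left(- \frac{o}{6}\right) = - \frac{2}{o} + o = o - \frac{2}{o}$)
$- 63 X{\left(s{\left(1 \right)} \right)} + 18 = - 63 \left(1 - \frac{2}{1}\right) + 18 = - 63 \left(1 - 2\right) + 18 = \left(-63\right) \left(-1\right) + 18 = 63 + 18 = 81$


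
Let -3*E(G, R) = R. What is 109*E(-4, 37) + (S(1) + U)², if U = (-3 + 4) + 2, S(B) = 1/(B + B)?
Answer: -15985/12 ≈ -1332.1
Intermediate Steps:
E(G, R) = -R/3
S(B) = 1/(2*B)
U = 3 (U = 1 + 2 = 3)
109*E(-4, 37) + (S(1) + U)² = 109*(-⅓*37) + ((½)/1 + 3)² = 109*(-37/3) + ((½)*1 + 3)² = -4033/3 + (½ + 3)² = -4033/3 + (7/2)² = -4033/3 + 49/4 = -15985/12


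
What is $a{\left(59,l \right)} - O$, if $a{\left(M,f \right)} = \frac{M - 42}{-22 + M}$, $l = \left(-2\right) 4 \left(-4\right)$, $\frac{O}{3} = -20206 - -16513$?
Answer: $\frac{409940}{37} \approx 11079.0$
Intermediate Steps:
$O = -11079$ ($O = 3 \left(-20206 - -16513\right) = 3 \left(-20206 + 16513\right) = 3 \left(-3693\right) = -11079$)
$l = 32$ ($l = \left(-8\right) \left(-4\right) = 32$)
$a{\left(M,f \right)} = \frac{-42 + M}{-22 + M}$
$a{\left(59,l \right)} - O = \frac{-42 + 59}{-22 + 59} - -11079 = \frac{1}{37} \cdot 17 + 11079 = \frac{17}{37} + 11079 = \frac{409940}{37}$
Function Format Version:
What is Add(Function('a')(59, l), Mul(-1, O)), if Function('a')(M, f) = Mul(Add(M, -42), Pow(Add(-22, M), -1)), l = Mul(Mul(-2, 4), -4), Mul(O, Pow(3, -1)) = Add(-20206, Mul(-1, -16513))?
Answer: Rational(409940, 37) ≈ 11079.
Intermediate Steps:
O = -11079 (O = Mul(3, Add(-20206, Mul(-1, -16513))) = Mul(3, Add(-20206, 16513)) = Mul(3, -3693) = -11079)
l = 32 (l = Mul(-8, -4) = 32)
Function('a')(M, f) = Mul(Pow(Add(-22, M), -1), Add(-42, M)) (Function('a')(M, f) = Mul(Add(-42, M), Pow(Add(-22, M), -1)) = Mul(Pow(Add(-22, M), -1), Add(-42, M)))
Add(Function('a')(59, l), Mul(-1, O)) = Add(Mul(Pow(Add(-22, 59), -1), Add(-42, 59)), Mul(-1, -11079)) = Add(Mul(Pow(37, -1), 17), 11079) = Add(Mul(Rational(1, 37), 17), 11079) = Add(Rational(17, 37), 11079) = Rational(409940, 37)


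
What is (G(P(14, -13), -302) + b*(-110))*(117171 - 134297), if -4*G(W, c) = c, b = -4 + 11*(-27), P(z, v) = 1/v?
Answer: -568334873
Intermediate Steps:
b = -301 (b = -4 - 297 = -301)
G(W, c) = -c/4
(G(P(14, -13), -302) + b*(-110))*(117171 - 134297) = (-¼*(-302) - 301*(-110))*(117171 - 134297) = (151/2 + 33110)*(-17126) = (66371/2)*(-17126) = -568334873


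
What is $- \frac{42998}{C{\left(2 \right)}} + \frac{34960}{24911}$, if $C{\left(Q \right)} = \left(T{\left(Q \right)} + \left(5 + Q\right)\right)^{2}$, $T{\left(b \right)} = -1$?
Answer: $- \frac{534932309}{448398} \approx -1193.0$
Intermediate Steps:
$C{\left(Q \right)} = \left(4 + Q\right)^{2}$ ($C{\left(Q \right)} = \left(-1 + \left(5 + Q\right)\right)^{2} = \left(4 + Q\right)^{2}$)
$- \frac{42998}{C{\left(2 \right)}} + \frac{34960}{24911} = - \frac{42998}{\left(4 + 2\right)^{2}} + \frac{34960}{24911} = - \frac{42998}{6^{2}} + 34960 \cdot \frac{1}{24911} = - \frac{42998}{36} + \frac{34960}{24911} = \left(-42998\right) \frac{1}{36} + \frac{34960}{24911} = - \frac{21499}{18} + \frac{34960}{24911} = - \frac{534932309}{448398}$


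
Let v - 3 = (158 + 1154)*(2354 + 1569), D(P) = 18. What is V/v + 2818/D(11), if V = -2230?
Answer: 7252073341/46322811 ≈ 156.56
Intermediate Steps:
v = 5146979 (v = 3 + (158 + 1154)*(2354 + 1569) = 3 + 1312*3923 = 3 + 5146976 = 5146979)
V/v + 2818/D(11) = -2230/5146979 + 2818/18 = -2230*1/5146979 + 2818*(1/18) = -2230/5146979 + 1409/9 = 7252073341/46322811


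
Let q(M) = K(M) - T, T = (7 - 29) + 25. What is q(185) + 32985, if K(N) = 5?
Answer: 32987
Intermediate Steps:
T = 3 (T = -22 + 25 = 3)
q(M) = 2 (q(M) = 5 - 1*3 = 5 - 3 = 2)
q(185) + 32985 = 2 + 32985 = 32987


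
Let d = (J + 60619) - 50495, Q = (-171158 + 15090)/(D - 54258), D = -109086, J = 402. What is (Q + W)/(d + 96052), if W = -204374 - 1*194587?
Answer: -16291932379/4352219208 ≈ -3.7434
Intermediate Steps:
W = -398961 (W = -204374 - 194587 = -398961)
Q = 39017/40836 (Q = (-171158 + 15090)/(-109086 - 54258) = -156068/(-163344) = -156068*(-1/163344) = 39017/40836 ≈ 0.95546)
d = 10526 (d = (402 + 60619) - 50495 = 61021 - 50495 = 10526)
(Q + W)/(d + 96052) = (39017/40836 - 398961)/(10526 + 96052) = -16291932379/40836/106578 = -16291932379/40836*1/106578 = -16291932379/4352219208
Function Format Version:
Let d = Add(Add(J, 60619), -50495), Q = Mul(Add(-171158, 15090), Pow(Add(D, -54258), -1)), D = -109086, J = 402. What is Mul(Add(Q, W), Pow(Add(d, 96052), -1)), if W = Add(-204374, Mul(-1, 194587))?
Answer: Rational(-16291932379, 4352219208) ≈ -3.7434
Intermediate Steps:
W = -398961 (W = Add(-204374, -194587) = -398961)
Q = Rational(39017, 40836) (Q = Mul(Add(-171158, 15090), Pow(Add(-109086, -54258), -1)) = Mul(-156068, Pow(-163344, -1)) = Mul(-156068, Rational(-1, 163344)) = Rational(39017, 40836) ≈ 0.95546)
d = 10526 (d = Add(Add(402, 60619), -50495) = Add(61021, -50495) = 10526)
Mul(Add(Q, W), Pow(Add(d, 96052), -1)) = Mul(Add(Rational(39017, 40836), -398961), Pow(Add(10526, 96052), -1)) = Mul(Rational(-16291932379, 40836), Pow(106578, -1)) = Mul(Rational(-16291932379, 40836), Rational(1, 106578)) = Rational(-16291932379, 4352219208)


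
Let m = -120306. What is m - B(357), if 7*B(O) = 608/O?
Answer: -300645302/2499 ≈ -1.2031e+5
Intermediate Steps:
B(O) = 608/(7*O) (B(O) = (608/O)/7 = 608/(7*O))
m - B(357) = -120306 - 608/(7*357) = -120306 - 1*608/2499 = -120306 - 608/2499 = -300645302/2499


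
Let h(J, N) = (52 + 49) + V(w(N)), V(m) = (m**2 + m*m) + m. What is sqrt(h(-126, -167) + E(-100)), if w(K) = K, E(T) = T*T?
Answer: 148*sqrt(3) ≈ 256.34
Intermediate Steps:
E(T) = T**2
V(m) = m + 2*m**2 (V(m) = (m**2 + m**2) + m = 2*m**2 + m = m + 2*m**2)
h(J, N) = 101 + N*(1 + 2*N) (h(J, N) = (52 + 49) + N*(1 + 2*N) = 101 + N*(1 + 2*N))
sqrt(h(-126, -167) + E(-100)) = sqrt((101 - 167*(1 + 2*(-167))) + (-100)**2) = sqrt((101 - 167*(1 - 334)) + 10000) = sqrt((101 - 167*(-333)) + 10000) = sqrt((101 + 55611) + 10000) = sqrt(55712 + 10000) = sqrt(65712) = 148*sqrt(3)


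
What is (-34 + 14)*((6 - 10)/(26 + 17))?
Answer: 80/43 ≈ 1.8605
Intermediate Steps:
(-34 + 14)*((6 - 10)/(26 + 17)) = -(-80)/43 = -20*(-4/43) = 80/43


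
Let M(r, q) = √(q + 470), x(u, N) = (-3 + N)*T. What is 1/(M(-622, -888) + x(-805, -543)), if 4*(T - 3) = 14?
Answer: -3549/12595819 - I*√418/12595819 ≈ -0.00028176 - 1.6232e-6*I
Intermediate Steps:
T = 13/2 (T = 3 + (¼)*14 = 3 + 7/2 = 13/2 ≈ 6.5000)
x(u, N) = -39/2 + 13*N/2 (x(u, N) = (-3 + N)*(13/2) = -39/2 + 13*N/2)
M(r, q) = √(470 + q)
1/(M(-622, -888) + x(-805, -543)) = 1/(√(470 - 888) + (-39/2 + (13/2)*(-543))) = 1/(√(-418) + (-39/2 - 7059/2)) = 1/(I*√418 - 3549) = 1/(-3549 + I*√418)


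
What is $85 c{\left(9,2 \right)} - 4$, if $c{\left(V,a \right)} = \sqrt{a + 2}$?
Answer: $166$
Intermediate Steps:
$c{\left(V,a \right)} = \sqrt{2 + a}$
$85 c{\left(9,2 \right)} - 4 = 85 \sqrt{2 + 2} - 4 = 85 \sqrt{4} - 4 = 85 \cdot 2 - 4 = 170 - 4 = 166$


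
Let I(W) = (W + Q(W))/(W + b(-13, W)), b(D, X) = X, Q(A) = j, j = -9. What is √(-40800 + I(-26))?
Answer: I*√27580345/26 ≈ 201.99*I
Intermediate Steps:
Q(A) = -9
I(W) = (-9 + W)/(2*W) (I(W) = (W - 9)/(W + W) = (-9 + W)/((2*W)) = (-9 + W)*(1/(2*W)) = (-9 + W)/(2*W))
√(-40800 + I(-26)) = √(-40800 + (½)*(-9 - 26)/(-26)) = √(-40800 + (½)*(-1/26)*(-35)) = √(-40800 + 35/52) = √(-2121565/52) = I*√27580345/26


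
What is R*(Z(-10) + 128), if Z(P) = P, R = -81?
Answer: -9558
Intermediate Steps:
R*(Z(-10) + 128) = -81*(-10 + 128) = -81*118 = -9558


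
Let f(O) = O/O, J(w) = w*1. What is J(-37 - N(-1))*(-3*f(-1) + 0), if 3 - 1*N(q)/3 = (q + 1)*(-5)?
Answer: 138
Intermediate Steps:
N(q) = 24 + 15*q (N(q) = 9 - 3*(q + 1)*(-5) = 9 - 3*(1 + q)*(-5) = 9 - 3*(-5 - 5*q) = 9 + (15 + 15*q) = 24 + 15*q)
J(w) = w
f(O) = 1
J(-37 - N(-1))*(-3*f(-1) + 0) = (-37 - (24 + 15*(-1)))*(-3*1 + 0) = (-37 - (24 - 15))*(-3 + 0) = (-37 - 1*9)*(-3) = (-37 - 9)*(-3) = -46*(-3) = 138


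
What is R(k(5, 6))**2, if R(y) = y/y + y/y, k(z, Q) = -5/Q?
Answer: 4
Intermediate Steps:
R(y) = 2 (R(y) = 1 + 1 = 2)
R(k(5, 6))**2 = 2**2 = 4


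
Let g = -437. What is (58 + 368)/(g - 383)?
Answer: -213/410 ≈ -0.51951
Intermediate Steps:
(58 + 368)/(g - 383) = (58 + 368)/(-437 - 383) = 426/(-820) = 426*(-1/820) = -213/410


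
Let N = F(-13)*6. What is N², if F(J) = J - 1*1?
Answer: 7056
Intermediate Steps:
F(J) = -1 + J (F(J) = J - 1 = -1 + J)
N = -84 (N = (-1 - 13)*6 = -14*6 = -84)
N² = (-84)² = 7056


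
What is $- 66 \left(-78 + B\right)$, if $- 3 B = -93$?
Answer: $3102$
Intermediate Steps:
$B = 31$ ($B = \left(- \frac{1}{3}\right) \left(-93\right) = 31$)
$- 66 \left(-78 + B\right) = - 66 \left(-78 + 31\right) = \left(-66\right) \left(-47\right) = 3102$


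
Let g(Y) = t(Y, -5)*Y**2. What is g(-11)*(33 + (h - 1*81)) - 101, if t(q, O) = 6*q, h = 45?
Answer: 23857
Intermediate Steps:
g(Y) = 6*Y**3 (g(Y) = (6*Y)*Y**2 = 6*Y**3)
g(-11)*(33 + (h - 1*81)) - 101 = (6*(-11)**3)*(33 + (45 - 1*81)) - 101 = (6*(-1331))*(33 + (45 - 81)) - 101 = -7986*(33 - 36) - 101 = -7986*(-3) - 101 = 23958 - 101 = 23857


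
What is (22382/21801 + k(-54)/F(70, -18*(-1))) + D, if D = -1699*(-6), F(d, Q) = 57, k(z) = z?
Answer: 4222581326/414219 ≈ 10194.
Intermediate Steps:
D = 10194
(22382/21801 + k(-54)/F(70, -18*(-1))) + D = (22382/21801 - 54/57) + 10194 = (22382*(1/21801) - 54*1/57) + 10194 = (22382/21801 - 18/19) + 10194 = 32840/414219 + 10194 = 4222581326/414219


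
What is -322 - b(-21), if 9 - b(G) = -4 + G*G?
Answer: 106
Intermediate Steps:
b(G) = 13 - G² (b(G) = 9 - (-4 + G*G) = 9 - (-4 + G²) = 9 + (4 - G²) = 13 - G²)
-322 - b(-21) = -322 - (13 - 1*(-21)²) = -322 - (13 - 1*441) = -322 - (13 - 441) = -322 - 1*(-428) = -322 + 428 = 106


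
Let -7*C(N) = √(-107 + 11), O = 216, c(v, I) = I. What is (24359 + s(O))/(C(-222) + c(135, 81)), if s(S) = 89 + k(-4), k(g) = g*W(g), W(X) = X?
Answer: 2942352/9745 + 62272*I*√6/29235 ≈ 301.93 + 5.2175*I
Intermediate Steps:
C(N) = -4*I*√6/7 (C(N) = -√(-107 + 11)/7 = -4*I*√6/7)
k(g) = g² (k(g) = g*g = g²)
s(S) = 105 (s(S) = 89 + (-4)² = 89 + 16 = 105)
(24359 + s(O))/(C(-222) + c(135, 81)) = (24359 + 105)/(-4*I*√6/7 + 81) = 24464/(81 - 4*I*√6/7)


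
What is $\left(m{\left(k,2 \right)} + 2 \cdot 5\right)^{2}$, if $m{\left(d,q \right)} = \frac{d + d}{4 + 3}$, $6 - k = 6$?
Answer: $100$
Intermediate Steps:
$k = 0$ ($k = 6 - 6 = 0$)
$m{\left(d,q \right)} = \frac{2 d}{7}$
$\left(m{\left(k,2 \right)} + 2 \cdot 5\right)^{2} = \left(\frac{2}{7} \cdot 0 + 2 \cdot 5\right)^{2} = \left(0 + 10\right)^{2} = 10^{2} = 100$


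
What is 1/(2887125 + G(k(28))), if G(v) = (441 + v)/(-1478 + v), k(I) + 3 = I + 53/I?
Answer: 40631/117306762774 ≈ 3.4637e-7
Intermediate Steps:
k(I) = -3 + I + 53/I (k(I) = -3 + (I + 53/I) = -3 + I + 53/I)
G(v) = (441 + v)/(-1478 + v)
1/(2887125 + G(k(28))) = 1/(2887125 + (441 + (-3 + 28 + 53/28))/(-1478 + (-3 + 28 + 53/28))) = 1/(2887125 + (441 + 753/28)/(-1478 + 753/28)) = 1/(2887125 + (13101/28)/(-40631/28)) = 1/(2887125 - 28/40631*13101/28) = 1/(2887125 - 13101/40631) = 1/(117306762774/40631) = 40631/117306762774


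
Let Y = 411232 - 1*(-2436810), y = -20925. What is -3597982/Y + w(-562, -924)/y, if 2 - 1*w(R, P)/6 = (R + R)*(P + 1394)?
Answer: -168568587341/1103616275 ≈ -152.74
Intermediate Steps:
w(R, P) = 12 - 12*R*(1394 + P) (w(R, P) = 12 - 6*(R + R)*(P + 1394) = 12 - 6*2*R*(1394 + P) = 12 - 12*R*(1394 + P))
Y = 2848042 (Y = 411232 + 2436810 = 2848042)
-3597982/Y + w(-562, -924)/y = -3597982/2848042 + (12 - 16728*(-562) - 12*(-924)*(-562))/(-20925) = -3597982*1/2848042 + (12 + 9401136 - 6231456)*(-1/20925) = -1798991/1424021 + 3169692*(-1/20925) = -1798991/1424021 - 117396/775 = -168568587341/1103616275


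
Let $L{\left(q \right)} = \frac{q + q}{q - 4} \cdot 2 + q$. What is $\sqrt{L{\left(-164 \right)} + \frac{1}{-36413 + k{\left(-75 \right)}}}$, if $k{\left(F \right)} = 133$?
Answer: $\frac{i \sqrt{23232269879070}}{380940} \approx 12.653 i$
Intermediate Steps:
$L{\left(q \right)} = q + \frac{4 q}{-4 + q}$ ($L{\left(q \right)} = \frac{2 q}{-4 + q} 2 + q = \frac{4 q}{-4 + q} + q = q + \frac{4 q}{-4 + q}$)
$\sqrt{L{\left(-164 \right)} + \frac{1}{-36413 + k{\left(-75 \right)}}} = \sqrt{\frac{\left(-164\right)^{2}}{-4 - 164} + \frac{1}{-36413 + 133}} = \sqrt{\frac{26896}{-168} + \frac{1}{-36280}} = \sqrt{26896 \left(- \frac{1}{168}\right) - \frac{1}{36280}} = \sqrt{- \frac{3362}{21} - \frac{1}{36280}} = \sqrt{- \frac{121973381}{761880}} = \frac{i \sqrt{23232269879070}}{380940}$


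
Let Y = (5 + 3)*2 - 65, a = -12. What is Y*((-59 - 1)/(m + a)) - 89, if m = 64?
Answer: -422/13 ≈ -32.462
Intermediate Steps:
Y = -49 (Y = 8*2 - 65 = 16 - 65 = -49)
Y*((-59 - 1)/(m + a)) - 89 = -49*(-59 - 1)/(64 - 12) - 89 = -(-2940)/52 - 89 = -49*(-15/13) - 89 = 735/13 - 89 = -422/13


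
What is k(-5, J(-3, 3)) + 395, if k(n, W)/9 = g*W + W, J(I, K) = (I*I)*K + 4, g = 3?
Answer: 1511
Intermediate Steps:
J(I, K) = 4 + K*I**2 (J(I, K) = I**2*K + 4 = K*I**2 + 4 = 4 + K*I**2)
k(n, W) = 36*W (k(n, W) = 9*(3*W + W) = 9*(4*W) = 36*W)
k(-5, J(-3, 3)) + 395 = 36*(4 + 3*(-3)**2) + 395 = 36*(4 + 3*9) + 395 = 36*(4 + 27) + 395 = 36*31 + 395 = 1116 + 395 = 1511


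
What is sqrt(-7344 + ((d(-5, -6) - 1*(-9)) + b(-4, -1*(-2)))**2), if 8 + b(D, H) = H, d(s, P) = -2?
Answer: I*sqrt(7343) ≈ 85.691*I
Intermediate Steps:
b(D, H) = -8 + H
sqrt(-7344 + ((d(-5, -6) - 1*(-9)) + b(-4, -1*(-2)))**2) = sqrt(-7344 + ((-2 - 1*(-9)) + (-8 - 1*(-2)))**2) = sqrt(-7344 + ((-2 + 9) + (-8 + 2))**2) = sqrt(-7344 + (7 - 6)**2) = sqrt(-7344 + 1**2) = sqrt(-7344 + 1) = sqrt(-7343) = I*sqrt(7343)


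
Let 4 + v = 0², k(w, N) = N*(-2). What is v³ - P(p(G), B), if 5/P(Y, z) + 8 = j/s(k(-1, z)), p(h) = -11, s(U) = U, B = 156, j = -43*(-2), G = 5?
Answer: -81844/1291 ≈ -63.396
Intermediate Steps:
j = 86
k(w, N) = -2*N
P(Y, z) = 5/(-8 - 43/z) (P(Y, z) = 5/(-8 + 86/((-2*z))) = 5/(-8 + 86*(-1/(2*z))) = 5/(-8 - 43/z))
v = -4 (v = -4 + 0² = -4 + 0 = -4)
v³ - P(p(G), B) = (-4)³ - 5*156/(-43 - 8*156) = -64 - 5*156/(-43 - 1248) = -64 - 5*156/(-1291) = -64 - 5*156*(-1)/1291 = -64 - 1*(-780/1291) = -64 + 780/1291 = -81844/1291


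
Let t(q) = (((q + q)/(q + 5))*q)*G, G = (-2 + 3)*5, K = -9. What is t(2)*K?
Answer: -360/7 ≈ -51.429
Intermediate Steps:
G = 5 (G = 1*5 = 5)
t(q) = 10*q**2/(5 + q) (t(q) = (((q + q)/(q + 5))*q)*5 = (((2*q)/(5 + q))*q)*5 = ((2*q/(5 + q))*q)*5 = (2*q**2/(5 + q))*5 = 10*q**2/(5 + q))
t(2)*K = (10*2**2/(5 + 2))*(-9) = (10*4/7)*(-9) = (10*4*(1/7))*(-9) = (40/7)*(-9) = -360/7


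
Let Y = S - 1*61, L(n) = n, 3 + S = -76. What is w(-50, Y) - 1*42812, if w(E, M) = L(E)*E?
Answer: -40312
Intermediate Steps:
S = -79 (S = -3 - 76 = -79)
Y = -140 (Y = -79 - 1*61 = -79 - 61 = -140)
w(E, M) = E**2 (w(E, M) = E*E = E**2)
w(-50, Y) - 1*42812 = (-50)**2 - 1*42812 = 2500 - 42812 = -40312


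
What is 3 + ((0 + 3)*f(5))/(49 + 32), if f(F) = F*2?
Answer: 91/27 ≈ 3.3704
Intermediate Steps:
f(F) = 2*F
3 + ((0 + 3)*f(5))/(49 + 32) = 3 + ((0 + 3)*(2*5))/(49 + 32) = 3 + (3*10)/81 = 3 + 30*(1/81) = 3 + 10/27 = 91/27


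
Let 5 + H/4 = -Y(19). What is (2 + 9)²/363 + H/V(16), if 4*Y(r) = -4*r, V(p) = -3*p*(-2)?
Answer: 11/12 ≈ 0.91667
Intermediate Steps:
V(p) = 6*p
Y(r) = -r (Y(r) = (-4*r)/4 = -r)
H = 56 (H = -20 + 4*(-(-1)*19) = -20 + 4*(-1*(-19)) = -20 + 4*19 = -20 + 76 = 56)
(2 + 9)²/363 + H/V(16) = (2 + 9)²/363 + 56/((6*16)) = 11²*(1/363) + 56/96 = 121*(1/363) + 56*(1/96) = ⅓ + 7/12 = 11/12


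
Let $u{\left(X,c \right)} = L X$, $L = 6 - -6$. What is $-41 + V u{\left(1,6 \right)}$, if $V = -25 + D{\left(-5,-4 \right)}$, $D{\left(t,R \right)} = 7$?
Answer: $-257$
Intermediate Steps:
$L = 12$ ($L = 6 + 6 = 12$)
$u{\left(X,c \right)} = 12 X$
$V = -18$ ($V = -25 + 7 = -18$)
$-41 + V u{\left(1,6 \right)} = -41 - 18 \cdot 12 \cdot 1 = -41 - 216 = -257$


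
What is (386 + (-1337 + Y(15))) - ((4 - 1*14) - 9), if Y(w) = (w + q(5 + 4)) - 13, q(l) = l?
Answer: -921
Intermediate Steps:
Y(w) = -4 + w (Y(w) = (w + (5 + 4)) - 13 = (w + 9) - 13 = (9 + w) - 13 = -4 + w)
(386 + (-1337 + Y(15))) - ((4 - 1*14) - 9) = (386 + (-1337 + (-4 + 15))) - ((4 - 1*14) - 9) = (386 + (-1337 + 11)) - ((4 - 14) - 9) = (386 - 1326) - (-10 - 9) = -940 - 1*(-19) = -940 + 19 = -921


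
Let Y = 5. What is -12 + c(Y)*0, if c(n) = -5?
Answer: -12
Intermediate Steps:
-12 + c(Y)*0 = -12 - 5*0 = -12 + 0 = -12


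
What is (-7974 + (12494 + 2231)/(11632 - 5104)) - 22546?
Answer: -199219835/6528 ≈ -30518.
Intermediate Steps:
(-7974 + (12494 + 2231)/(11632 - 5104)) - 22546 = (-7974 + 14725/6528) - 22546 = -52039547/6528 - 22546 = -199219835/6528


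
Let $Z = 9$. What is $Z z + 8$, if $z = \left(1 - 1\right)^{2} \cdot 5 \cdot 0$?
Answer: $8$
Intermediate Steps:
$z = 0$ ($z = 0^{2} \cdot 5 \cdot 0 = 0 \cdot 5 \cdot 0 = 0 \cdot 0 = 0$)
$Z z + 8 = 9 \cdot 0 + 8 = 0 + 8 = 8$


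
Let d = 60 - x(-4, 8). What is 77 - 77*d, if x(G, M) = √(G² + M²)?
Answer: -4543 + 308*√5 ≈ -3854.3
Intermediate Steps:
d = 60 - 4*√5 (d = 60 - √((-4)² + 8²) = 60 - √(16 + 64) = 60 - √80 = 60 - 4*√5 ≈ 51.056)
77 - 77*d = 77 - 77*(60 - 4*√5) = 77 + (-4620 + 308*√5) = -4543 + 308*√5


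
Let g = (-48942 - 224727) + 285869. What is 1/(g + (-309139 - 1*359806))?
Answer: -1/656745 ≈ -1.5227e-6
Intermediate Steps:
g = 12200 (g = -273669 + 285869 = 12200)
1/(g + (-309139 - 1*359806)) = 1/(12200 + (-309139 - 1*359806)) = 1/(12200 + (-309139 - 359806)) = 1/(12200 - 668945) = 1/(-656745) = -1/656745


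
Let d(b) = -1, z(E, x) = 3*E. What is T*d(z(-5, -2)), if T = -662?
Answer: 662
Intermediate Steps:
T*d(z(-5, -2)) = -662*(-1) = 662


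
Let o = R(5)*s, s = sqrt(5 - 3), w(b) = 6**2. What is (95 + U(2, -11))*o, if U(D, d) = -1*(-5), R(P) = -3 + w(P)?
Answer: 3300*sqrt(2) ≈ 4666.9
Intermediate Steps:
w(b) = 36
s = sqrt(2) ≈ 1.4142
R(P) = 33 (R(P) = -3 + 36 = 33)
U(D, d) = 5
o = 33*sqrt(2) ≈ 46.669
(95 + U(2, -11))*o = (95 + 5)*(33*sqrt(2)) = 100*(33*sqrt(2)) = 3300*sqrt(2)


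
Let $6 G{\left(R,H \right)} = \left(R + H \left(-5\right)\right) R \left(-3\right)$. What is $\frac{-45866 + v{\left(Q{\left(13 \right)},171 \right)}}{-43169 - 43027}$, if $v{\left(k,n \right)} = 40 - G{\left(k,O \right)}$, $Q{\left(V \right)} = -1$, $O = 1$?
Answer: $\frac{45823}{86196} \approx 0.53161$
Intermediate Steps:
$G{\left(R,H \right)} = - \frac{R \left(R - 5 H\right)}{2}$ ($G{\left(R,H \right)} = \frac{\left(R + H \left(-5\right)\right) R \left(-3\right)}{6} = \frac{\left(R - 5 H\right) R \left(-3\right)}{6} = \frac{R \left(R - 5 H\right) \left(-3\right)}{6} = \frac{\left(-3\right) R \left(R - 5 H\right)}{6} = - \frac{R \left(R - 5 H\right)}{2}$)
$v{\left(k,n \right)} = 40 - \frac{k \left(5 - k\right)}{2}$ ($v{\left(k,n \right)} = 40 - \frac{k \left(- k + 5 \cdot 1\right)}{2} = 40 - \frac{k \left(- k + 5\right)}{2} = 40 - \frac{k \left(5 - k\right)}{2}$)
$\frac{-45866 + v{\left(Q{\left(13 \right)},171 \right)}}{-43169 - 43027} = \frac{-45866 + \left(40 + \frac{1}{2} \left(-1\right) \left(-5 - 1\right)\right)}{-43169 - 43027} = \frac{-45866 + \left(40 + \frac{1}{2} \left(-1\right) \left(-6\right)\right)}{-86196} = \left(-45866 + \left(40 + 3\right)\right) \left(- \frac{1}{86196}\right) = \left(-45866 + 43\right) \left(- \frac{1}{86196}\right) = \left(-45823\right) \left(- \frac{1}{86196}\right) = \frac{45823}{86196}$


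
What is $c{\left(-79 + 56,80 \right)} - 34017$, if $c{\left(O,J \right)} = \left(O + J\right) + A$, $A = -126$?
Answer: $-34086$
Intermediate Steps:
$c{\left(O,J \right)} = -126 + J + O$ ($c{\left(O,J \right)} = \left(O + J\right) - 126 = \left(J + O\right) - 126 = -126 + J + O$)
$c{\left(-79 + 56,80 \right)} - 34017 = \left(-126 + 80 + \left(-79 + 56\right)\right) - 34017 = \left(-126 + 80 - 23\right) - 34017 = -69 - 34017 = -34086$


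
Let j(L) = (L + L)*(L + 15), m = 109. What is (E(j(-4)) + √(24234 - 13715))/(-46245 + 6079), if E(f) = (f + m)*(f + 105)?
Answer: -51/5738 - √10519/40166 ≈ -0.011442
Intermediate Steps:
j(L) = 2*L*(15 + L) (j(L) = (2*L)*(15 + L) = 2*L*(15 + L))
E(f) = (105 + f)*(109 + f) (E(f) = (f + 109)*(f + 105) = (109 + f)*(105 + f) = (105 + f)*(109 + f))
(E(j(-4)) + √(24234 - 13715))/(-46245 + 6079) = ((11445 + (2*(-4)*(15 - 4))² + 214*(2*(-4)*(15 - 4))) + √(24234 - 13715))/(-46245 + 6079) = ((11445 + (2*(-4)*11)² + 214*(2*(-4)*11)) + √10519)/(-40166) = ((11445 + (-88)² + 214*(-88)) + √10519)*(-1/40166) = ((11445 + 7744 - 18832) + √10519)*(-1/40166) = (357 + √10519)*(-1/40166) = -51/5738 - √10519/40166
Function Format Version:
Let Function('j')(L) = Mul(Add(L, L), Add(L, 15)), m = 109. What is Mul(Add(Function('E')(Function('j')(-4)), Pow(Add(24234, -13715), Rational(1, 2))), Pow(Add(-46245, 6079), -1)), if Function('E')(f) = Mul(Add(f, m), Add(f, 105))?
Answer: Add(Rational(-51, 5738), Mul(Rational(-1, 40166), Pow(10519, Rational(1, 2)))) ≈ -0.011442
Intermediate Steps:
Function('j')(L) = Mul(2, L, Add(15, L)) (Function('j')(L) = Mul(Mul(2, L), Add(15, L)) = Mul(2, L, Add(15, L)))
Function('E')(f) = Mul(Add(105, f), Add(109, f)) (Function('E')(f) = Mul(Add(f, 109), Add(f, 105)) = Mul(Add(109, f), Add(105, f)) = Mul(Add(105, f), Add(109, f)))
Mul(Add(Function('E')(Function('j')(-4)), Pow(Add(24234, -13715), Rational(1, 2))), Pow(Add(-46245, 6079), -1)) = Mul(Add(Add(11445, Pow(Mul(2, -4, Add(15, -4)), 2), Mul(214, Mul(2, -4, Add(15, -4)))), Pow(Add(24234, -13715), Rational(1, 2))), Pow(Add(-46245, 6079), -1)) = Mul(Add(Add(11445, Pow(Mul(2, -4, 11), 2), Mul(214, Mul(2, -4, 11))), Pow(10519, Rational(1, 2))), Pow(-40166, -1)) = Mul(Add(Add(11445, Pow(-88, 2), Mul(214, -88)), Pow(10519, Rational(1, 2))), Rational(-1, 40166)) = Mul(Add(Add(11445, 7744, -18832), Pow(10519, Rational(1, 2))), Rational(-1, 40166)) = Mul(Add(357, Pow(10519, Rational(1, 2))), Rational(-1, 40166)) = Add(Rational(-51, 5738), Mul(Rational(-1, 40166), Pow(10519, Rational(1, 2))))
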